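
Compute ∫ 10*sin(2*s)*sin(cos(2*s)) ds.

5*cos(cos(2*s)) + C

Let u = cos(2*s), so du = (-2*sin(2*s)) ds.
Rewriting, the integral becomes -5·∫ sin(u) du = -5·-cos(u).
Substituting back, u = cos(2*s).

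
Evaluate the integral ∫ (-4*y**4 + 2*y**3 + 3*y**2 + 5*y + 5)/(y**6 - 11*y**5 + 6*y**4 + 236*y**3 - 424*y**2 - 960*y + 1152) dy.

Factor the denominator: (y - 6)**2*(y - 4)*(y - 1)*(y + 2)*(y + 4).
Partial-fraction decomposition: 1119/(8000*(y + 4)) - 73/(2304*(y + 2)) - 11/(1125*(y - 1)) - 823/(576*(y - 4)) + 42573/(32000*(y - 6)) - 4609/(800*(y - 6)**2).
Integrate each term; A/(y−a) gives A·log|y−a|; A/(y−a)² gives −A/(y−a).

42573*log(y - 6)/32000 - 823*log(y - 4)/576 - 11*log(y - 1)/1125 - 73*log(y + 2)/2304 + 1119*log(y + 4)/8000 + 4609/(800*y - 4800) + C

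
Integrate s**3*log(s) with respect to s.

Use integration by parts with u = log(s), dv = s**3 ds.
Then du = 1/s ds and v = s**4/4.

s**4*log(s)/4 - s**4/16 + C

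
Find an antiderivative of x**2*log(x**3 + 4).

Let u = x**3 + 4, so du = (3*x**2) dx.
The integral becomes (1/3)·∫ log(u) du; integrate by parts with u′=log(u), dv′=du.

x**3*log(x**3 + 4)/3 - x**3/3 + 4*log(x**3 + 4)/3 + C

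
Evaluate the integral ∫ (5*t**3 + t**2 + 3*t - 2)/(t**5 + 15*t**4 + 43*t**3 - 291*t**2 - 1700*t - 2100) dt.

Factor the denominator: (t - 5)*(t + 2)*(t + 5)*(t + 6)*(t + 7).
Partial-fraction decomposition: -563/(40*(t + 7)) + 266/(11*(t + 6)) - 617/(60*(t + 5)) + 11/(105*(t + 2)) + 221/(3080*(t - 5)).
Integrate each term: A/(t−a) contributes A·log|t−a|.

221*log(t - 5)/3080 + 11*log(t + 2)/105 - 617*log(t + 5)/60 + 266*log(t + 6)/11 - 563*log(t + 7)/40 + C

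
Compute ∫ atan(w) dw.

Use integration by parts with u = arctan(w), dv = dw.
Then du = 1/(w**2 + 1) dw.

w*atan(w) - log(w**2 + 1)/2 + C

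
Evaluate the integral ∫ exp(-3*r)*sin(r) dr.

Let I denote the integral. Integrate by parts with u = sin(r), dv = exp(-3*r) dr, so v = -exp(-3*r)/3: I = -exp(-3*r)*sin(r)/3 + (1/3)·∫ exp(-3*r)*cos(r) dr.
Apply parts again with u = cos(r), dv = exp(-3*r) dr: ∫ exp(-3*r)*cos(r) dr = -exp(-3*r)*cos(r)/3 − (1/3)·I. Substituting back brings back I: I = -exp(-3*r)*sin(r)/3 - exp(-3*r)*cos(r)/9 − (1/9)·I.
Solving for I: (1 + 1/9)·I equals the remaining terms, so I = (9/10)·(-exp(-3*r)*sin(r)/3 - exp(-3*r)*cos(r)/9).

-3*exp(-3*r)*sin(r)/10 - exp(-3*r)*cos(r)/10 + C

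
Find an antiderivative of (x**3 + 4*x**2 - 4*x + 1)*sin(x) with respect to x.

-x**3*cos(x) + 3*x**2*sin(x) - 4*x**2*cos(x) + 8*x*sin(x) + 10*x*cos(x) - 10*sin(x) + 7*cos(x) + C

Use integration by parts with u = x**3 + 4*x**2 - 4*x + 1, dv = sin(x) dx, so v = -cos(x).
Apply parts 3 times (tabular method): alternate signs, differentiate u down to 0, integrate dv up.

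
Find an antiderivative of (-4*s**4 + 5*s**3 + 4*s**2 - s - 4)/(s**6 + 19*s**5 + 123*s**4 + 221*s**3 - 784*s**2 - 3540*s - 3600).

-log(s - 3)/126 + log(s + 2)/4 - 320*log(s + 4)/7 - 79*log(s + 5)/2 + 3059*log(s + 6)/36 - 126/(s + 5) + C

Factor the denominator: (s - 3)*(s + 2)*(s + 4)*(s + 5)**2*(s + 6).
Partial-fraction decomposition: 3059/(36*(s + 6)) - 79/(2*(s + 5)) + 126/(s + 5)**2 - 320/(7*(s + 4)) + 1/(4*(s + 2)) - 1/(126*(s - 3)).
Integrate each term; A/(s−a) gives A·log|s−a|; A/(s−a)² gives −A/(s−a).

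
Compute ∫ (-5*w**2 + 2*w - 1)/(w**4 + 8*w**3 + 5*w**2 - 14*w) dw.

log(w)/14 - log(w - 1)/6 - 5*log(w + 2)/6 + 13*log(w + 7)/14 + C

Factor the denominator: w*(w - 1)*(w + 2)*(w + 7).
Partial-fraction decomposition: 13/(14*(w + 7)) - 5/(6*(w + 2)) - 1/(6*(w - 1)) + 1/(14*w).
Integrate each term: A/(w−a) contributes A·log|w−a|.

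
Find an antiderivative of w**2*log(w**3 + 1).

w**3*log(w**3 + 1)/3 - w**3/3 + log(w**3 + 1)/3 + C

Let u = w**3 + 1, so du = (3*w**2) dw.
The integral becomes (1/3)·∫ log(u) du; integrate by parts with u′=log(u), dv′=du.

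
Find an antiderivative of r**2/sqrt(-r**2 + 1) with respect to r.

Substitute r = sin(θ), so dr = cos(θ) dθ and the radical becomes sqrt(-r**2 + 1) = cos(θ) by the Pythagorean identity.
Integrate the resulting trig expression in θ, then back-substitute θ = asin(r), sin(θ) = r, cos(θ) = sqrt(-r**2 + 1) (absorbing any constant into C).

-r*sqrt(-r**2 + 1)/2 + asin(r)/2 + C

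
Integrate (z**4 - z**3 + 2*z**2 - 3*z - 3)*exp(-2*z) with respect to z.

Use integration by parts with u = z**4 - z**3 + 2*z**2 - 3*z - 3, dv = exp(-2*z) dz, so v = -exp(-2*z)/2.
Apply parts 4 times (tabular method): alternate signs, differentiate u down to 0, integrate dv up.

(-4*z**4 - 4*z**3 - 14*z**2 - 2*z + 11)*exp(-2*z)/8 + C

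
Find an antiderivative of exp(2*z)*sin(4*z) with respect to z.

Let I denote the integral. Integrate by parts with u = sin(4*z), dv = exp(2*z) dz, so v = exp(2*z)/2: I = exp(2*z)*sin(4*z)/2 − 2·∫ exp(2*z)*cos(4*z) dz.
Apply parts again with u = cos(4*z), dv = exp(2*z) dz: ∫ exp(2*z)*cos(4*z) dz = exp(2*z)*cos(4*z)/2 + 2·I. Substituting back brings back I: I = exp(2*z)*sin(4*z)/2 - exp(2*z)*cos(4*z) − 4·I.
Solving for I: (1 + 4)·I equals the remaining terms, so I = (1/5)·(exp(2*z)*sin(4*z)/2 - exp(2*z)*cos(4*z)).

exp(2*z)*sin(4*z)/10 - exp(2*z)*cos(4*z)/5 + C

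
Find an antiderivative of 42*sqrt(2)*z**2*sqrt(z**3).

28*sqrt(2)*(z**3)**(3/2)/3 + C

Let u = 2*z**3, so du = (6*z**2) dz.
Rewriting, the integral becomes 7·∫ √u du = 7·(2/3)u^(3/2).
Substituting back, u = 2*z**3.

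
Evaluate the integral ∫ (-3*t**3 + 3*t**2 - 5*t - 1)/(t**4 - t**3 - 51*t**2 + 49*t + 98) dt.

Factor the denominator: (t - 7)*(t - 2)*(t + 1)*(t + 7).
Partial-fraction decomposition: -605/(378*(t + 7)) + 5/(72*(t + 1)) + 23/(135*(t - 2)) - 459/(280*(t - 7)).
Integrate each term: A/(t−a) contributes A·log|t−a|.

-459*log(t - 7)/280 + 23*log(t - 2)/135 + 5*log(t + 1)/72 - 605*log(t + 7)/378 + C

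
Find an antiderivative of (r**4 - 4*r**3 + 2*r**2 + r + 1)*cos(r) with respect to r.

Use integration by parts with u = r**4 - 4*r**3 + 2*r**2 + r + 1, dv = cos(r) dr, so v = sin(r).
Apply parts 4 times (tabular method): alternate signs, differentiate u down to 0, integrate dv up.

r**4*sin(r) - 4*r**3*sin(r) + 4*r**3*cos(r) - 10*r**2*sin(r) - 12*r**2*cos(r) + 25*r*sin(r) - 20*r*cos(r) + 21*sin(r) + 25*cos(r) + C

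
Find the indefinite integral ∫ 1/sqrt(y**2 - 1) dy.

log(y + sqrt(y**2 - 1)) + C

Substitute y = sec(θ), so dy = sec(θ)*tan(θ) dθ and the radical becomes sqrt(y**2 - 1) = tan(θ) by the Pythagorean identity.
Integrate the resulting trig expression in θ, then back-substitute sec(θ) = y, tan(θ) = sqrt(y**2 - 1) (absorbing any constant into C).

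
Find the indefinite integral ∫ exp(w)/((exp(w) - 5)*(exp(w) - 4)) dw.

log(exp(w) - 5) - log(exp(w) - 4) + C

Let u = e^w, du = e^w dw.
The integral becomes ∫ du/((u-5)(u-4)); decompose into partial fractions.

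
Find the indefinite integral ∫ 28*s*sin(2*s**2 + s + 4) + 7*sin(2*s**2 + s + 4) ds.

Let u = 2*s**2 + s + 4, so du = (4*s + 1) ds.
Rewriting, the integral becomes 7·∫ sin(u) du = 7·-cos(u).
Substituting back, u = 2*s**2 + s + 4.

-7*cos(2*s**2 + s + 4) + C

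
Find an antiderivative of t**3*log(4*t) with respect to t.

Use integration by parts with u = log(4*t), dv = t**3 dt.
Then du = 1/t dt and v = t**4/4.

t**4*(log(t) + 2*log(2))/4 - t**4/16 + C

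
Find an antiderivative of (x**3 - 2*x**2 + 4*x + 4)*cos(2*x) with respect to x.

Use integration by parts with u = x**3 - 2*x**2 + 4*x + 4, dv = cos(2*x) dx, so v = sin(2*x)/2.
Apply parts 3 times (tabular method): alternate signs, differentiate u down to 0, integrate dv up.

x**3*sin(2*x)/2 - x**2*sin(2*x) + 3*x**2*cos(2*x)/4 + 5*x*sin(2*x)/4 - x*cos(2*x) + 5*sin(2*x)/2 + 5*cos(2*x)/8 + C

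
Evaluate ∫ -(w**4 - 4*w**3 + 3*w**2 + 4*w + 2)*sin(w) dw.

w**4*cos(w) - 4*w**3*sin(w) - 4*w**3*cos(w) + 12*w**2*sin(w) - 9*w**2*cos(w) + 18*w*sin(w) + 28*w*cos(w) - 28*sin(w) + 20*cos(w) + C

Use integration by parts with u = w**4 - 4*w**3 + 3*w**2 + 4*w + 2, dv = -sin(w) dw, so v = cos(w).
Apply parts 4 times (tabular method): alternate signs, differentiate u down to 0, integrate dv up.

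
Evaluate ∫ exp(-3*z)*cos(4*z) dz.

Let I denote the integral. Integrate by parts with u = cos(4*z), dv = exp(-3*z) dz, so v = -exp(-3*z)/3: I = -exp(-3*z)*cos(4*z)/3 − (4/3)·∫ exp(-3*z)*sin(4*z) dz.
Apply parts again with u = sin(4*z), dv = exp(-3*z) dz: ∫ exp(-3*z)*sin(4*z) dz = -exp(-3*z)*sin(4*z)/3 + (4/3)·I. Substituting back brings back I: I = 4*exp(-3*z)*sin(4*z)/9 - exp(-3*z)*cos(4*z)/3 − (16/9)·I.
Solving for I: (1 + 16/9)·I equals the remaining terms, so I = (9/25)·(4*exp(-3*z)*sin(4*z)/9 - exp(-3*z)*cos(4*z)/3).

4*exp(-3*z)*sin(4*z)/25 - 3*exp(-3*z)*cos(4*z)/25 + C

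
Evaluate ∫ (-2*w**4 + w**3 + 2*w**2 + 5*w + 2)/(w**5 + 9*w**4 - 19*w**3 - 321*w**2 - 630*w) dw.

Factor the denominator: w*(w - 6)*(w + 3)*(w + 5)*(w + 7).
Partial-fraction decomposition: -635/(91*(w + 7)) + 337/(55*(w + 5)) - 23/(27*(w + 3)) - 1136/(3861*(w - 6)) - 1/(315*w).
Integrate each term: A/(w−a) contributes A·log|w−a|.

-log(w)/315 - 1136*log(w - 6)/3861 - 23*log(w + 3)/27 + 337*log(w + 5)/55 - 635*log(w + 7)/91 + C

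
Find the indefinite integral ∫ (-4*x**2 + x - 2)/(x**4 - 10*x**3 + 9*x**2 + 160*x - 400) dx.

Factor the denominator: (x - 5)**2*(x - 4)*(x + 4).
Partial-fraction decomposition: 35/(324*(x + 4)) - 31/(4*(x - 4)) + 619/(81*(x - 5)) - 97/(9*(x - 5)**2).
Integrate each term; A/(x−a) gives A·log|x−a|; A/(x−a)² gives −A/(x−a).

619*log(x - 5)/81 - 31*log(x - 4)/4 + 35*log(x + 4)/324 + 97/(9*x - 45) + C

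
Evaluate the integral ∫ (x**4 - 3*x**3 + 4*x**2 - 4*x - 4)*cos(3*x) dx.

Use integration by parts with u = x**4 - 3*x**3 + 4*x**2 - 4*x - 4, dv = cos(3*x) dx, so v = sin(3*x)/3.
Apply parts 4 times (tabular method): alternate signs, differentiate u down to 0, integrate dv up.

x**4*sin(3*x)/3 - x**3*sin(3*x) + 4*x**3*cos(3*x)/9 + 8*x**2*sin(3*x)/9 - x**2*cos(3*x) - 2*x*sin(3*x)/3 + 16*x*cos(3*x)/27 - 124*sin(3*x)/81 - 2*cos(3*x)/9 + C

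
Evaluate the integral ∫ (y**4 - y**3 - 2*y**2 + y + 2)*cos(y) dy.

y**4*sin(y) - y**3*sin(y) + 4*y**3*cos(y) - 14*y**2*sin(y) - 3*y**2*cos(y) + 7*y*sin(y) - 28*y*cos(y) + 30*sin(y) + 7*cos(y) + C

Use integration by parts with u = y**4 - y**3 - 2*y**2 + y + 2, dv = cos(y) dy, so v = sin(y).
Apply parts 4 times (tabular method): alternate signs, differentiate u down to 0, integrate dv up.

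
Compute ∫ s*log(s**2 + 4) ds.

Let u = s**2 + 4, so du = (2*s) ds.
The integral becomes (1/2)·∫ log(u) du; integrate by parts with u′=log(u), dv′=du.

s**2*log(s**2 + 4)/2 - s**2/2 + 2*log(s**2 + 4) + C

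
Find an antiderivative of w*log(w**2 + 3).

Let u = w**2 + 3, so du = (2*w) dw.
The integral becomes (1/2)·∫ log(u) du; integrate by parts with u′=log(u), dv′=du.

w**2*log(w**2 + 3)/2 - w**2/2 + 3*log(w**2 + 3)/2 + C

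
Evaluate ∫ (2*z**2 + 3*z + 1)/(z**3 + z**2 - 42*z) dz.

Factor the denominator: z*(z - 6)*(z + 7).
Partial-fraction decomposition: 6/(7*(z + 7)) + 7/(6*(z - 6)) - 1/(42*z).
Integrate each term: A/(z−a) contributes A·log|z−a|.

-log(z)/42 + 7*log(z - 6)/6 + 6*log(z + 7)/7 + C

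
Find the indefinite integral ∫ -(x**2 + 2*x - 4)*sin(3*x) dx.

x**2*cos(3*x)/3 - 2*x*sin(3*x)/9 + 2*x*cos(3*x)/3 - 2*sin(3*x)/9 - 38*cos(3*x)/27 + C

Use integration by parts with u = x**2 + 2*x - 4, dv = -sin(3*x) dx, so v = cos(3*x)/3.
Apply parts 2 times (tabular method): alternate signs, differentiate u down to 0, integrate dv up.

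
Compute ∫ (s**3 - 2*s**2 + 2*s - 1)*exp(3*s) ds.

(3*s**3 - 9*s**2 + 12*s - 7)*exp(3*s)/9 + C

Use integration by parts with u = s**3 - 2*s**2 + 2*s - 1, dv = exp(3*s) ds, so v = exp(3*s)/3.
Apply parts 3 times (tabular method): alternate signs, differentiate u down to 0, integrate dv up.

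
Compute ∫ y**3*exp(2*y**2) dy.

Let u = y², du = 2y dy; rewrite as (1/2)∫ u^1·exp(2u) du.
Now integrate by parts 1 time.

(2*y**2 - 1)*exp(2*y**2)/8 + C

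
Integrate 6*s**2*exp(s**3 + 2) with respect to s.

2*exp(s**3 + 2) + C

Let u = s**3 + 2, so du = (3*s**2) ds.
Rewriting, the integral becomes 2·∫ e^u du = 2·e^u.
Substituting back, u = s**3 + 2.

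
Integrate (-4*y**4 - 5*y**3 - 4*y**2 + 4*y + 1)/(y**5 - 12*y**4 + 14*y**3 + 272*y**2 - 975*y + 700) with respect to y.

Factor the denominator: (y - 7)*(y - 5)*(y - 4)*(y - 1)*(y + 5).
Partial-fraction decomposition: -997/(3240*(y + 5)) + 1/(54*(y - 1)) - 1391/(81*(y - 4)) + 801/(20*(y - 5)) - 5743/(216*(y - 7)).
Integrate each term: A/(y−a) contributes A·log|y−a|.

-5743*log(y - 7)/216 + 801*log(y - 5)/20 - 1391*log(y - 4)/81 + log(y - 1)/54 - 997*log(y + 5)/3240 + C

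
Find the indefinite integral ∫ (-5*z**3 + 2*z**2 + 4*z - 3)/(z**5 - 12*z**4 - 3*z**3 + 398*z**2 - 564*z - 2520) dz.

-398*log(z - 7)/27 + 113159*log(z - 6)/7744 - 37*log(z + 2)/1728 + 163*log(z + 5)/1089 - 987/(88*z - 528) + C

Factor the denominator: (z - 7)*(z - 6)**2*(z + 2)*(z + 5).
Partial-fraction decomposition: 163/(1089*(z + 5)) - 37/(1728*(z + 2)) + 113159/(7744*(z - 6)) + 987/(88*(z - 6)**2) - 398/(27*(z - 7)).
Integrate each term; A/(z−a) gives A·log|z−a|; A/(z−a)² gives −A/(z−a).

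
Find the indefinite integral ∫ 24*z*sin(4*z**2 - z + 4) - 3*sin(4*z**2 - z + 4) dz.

-3*cos(4*z**2 - z + 4) + C

Let u = 4*z**2 - z + 4, so du = (8*z - 1) dz.
Rewriting, the integral becomes 3·∫ sin(u) du = 3·-cos(u).
Substituting back, u = 4*z**2 - z + 4.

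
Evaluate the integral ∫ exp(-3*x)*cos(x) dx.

exp(-3*x)*sin(x)/10 - 3*exp(-3*x)*cos(x)/10 + C

Let I denote the integral. Integrate by parts with u = cos(x), dv = exp(-3*x) dx, so v = -exp(-3*x)/3: I = -exp(-3*x)*cos(x)/3 − (1/3)·∫ exp(-3*x)*sin(x) dx.
Apply parts again with u = sin(x), dv = exp(-3*x) dx: ∫ exp(-3*x)*sin(x) dx = -exp(-3*x)*sin(x)/3 + (1/3)·I. Substituting back brings back I: I = exp(-3*x)*sin(x)/9 - exp(-3*x)*cos(x)/3 − (1/9)·I.
Solving for I: (1 + 1/9)·I equals the remaining terms, so I = (9/10)·(exp(-3*x)*sin(x)/9 - exp(-3*x)*cos(x)/3).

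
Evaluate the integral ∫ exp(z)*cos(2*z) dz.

2*exp(z)*sin(2*z)/5 + exp(z)*cos(2*z)/5 + C

Let I denote the integral. Integrate by parts with u = cos(2*z), dv = exp(z) dz, so v = exp(z): I = exp(z)*cos(2*z) + 2·∫ exp(z)*sin(2*z) dz.
Apply parts again with u = sin(2*z), dv = exp(z) dz: ∫ exp(z)*sin(2*z) dz = exp(z)*sin(2*z) − 2·I. Substituting back brings back I: I = 2*exp(z)*sin(2*z) + exp(z)*cos(2*z) − 4·I.
Solving for I: (1 + 4)·I equals the remaining terms, so I = (1/5)·(2*exp(z)*sin(2*z) + exp(z)*cos(2*z)).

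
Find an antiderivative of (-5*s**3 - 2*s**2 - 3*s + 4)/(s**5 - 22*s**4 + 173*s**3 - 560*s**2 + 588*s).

log(s)/147 + 2368*log(s - 7)/49 - 583*log(s - 6)/12 + log(s - 2)/4 + 366/(7*s - 49) + C

Factor the denominator: s*(s - 7)**2*(s - 6)*(s - 2).
Partial-fraction decomposition: 1/(4*(s - 2)) - 583/(12*(s - 6)) + 2368/(49*(s - 7)) - 366/(7*(s - 7)**2) + 1/(147*s).
Integrate each term; A/(s−a) gives A·log|s−a|; A/(s−a)² gives −A/(s−a).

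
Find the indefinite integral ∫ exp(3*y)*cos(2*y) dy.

Let I denote the integral. Integrate by parts with u = cos(2*y), dv = exp(3*y) dy, so v = exp(3*y)/3: I = exp(3*y)*cos(2*y)/3 + (2/3)·∫ exp(3*y)*sin(2*y) dy.
Apply parts again with u = sin(2*y), dv = exp(3*y) dy: ∫ exp(3*y)*sin(2*y) dy = exp(3*y)*sin(2*y)/3 − (2/3)·I. Substituting back brings back I: I = 2*exp(3*y)*sin(2*y)/9 + exp(3*y)*cos(2*y)/3 − (4/9)·I.
Solving for I: (1 + 4/9)·I equals the remaining terms, so I = (9/13)·(2*exp(3*y)*sin(2*y)/9 + exp(3*y)*cos(2*y)/3).

2*exp(3*y)*sin(2*y)/13 + 3*exp(3*y)*cos(2*y)/13 + C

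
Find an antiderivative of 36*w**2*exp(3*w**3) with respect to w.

4*exp(3*w**3) + C

Let u = 3*w**3, so du = (9*w**2) dw.
Rewriting, the integral becomes 4·∫ e^u du = 4·e^u.
Substituting back, u = 3*w**3.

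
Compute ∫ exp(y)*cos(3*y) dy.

Let I denote the integral. Integrate by parts with u = cos(3*y), dv = exp(y) dy, so v = exp(y): I = exp(y)*cos(3*y) + 3·∫ exp(y)*sin(3*y) dy.
Apply parts again with u = sin(3*y), dv = exp(y) dy: ∫ exp(y)*sin(3*y) dy = exp(y)*sin(3*y) − 3·I. Substituting back brings back I: I = 3*exp(y)*sin(3*y) + exp(y)*cos(3*y) − 9·I.
Solving for I: (1 + 9)·I equals the remaining terms, so I = (1/10)·(3*exp(y)*sin(3*y) + exp(y)*cos(3*y)).

3*exp(y)*sin(3*y)/10 + exp(y)*cos(3*y)/10 + C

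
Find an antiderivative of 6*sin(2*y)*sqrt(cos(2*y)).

Let u = cos(2*y), so du = (-2*sin(2*y)) dy.
Rewriting, the integral becomes -3·∫ √u du = -3·(2/3)u^(3/2).
Substituting back, u = cos(2*y).

-2*cos(2*y)**(3/2) + C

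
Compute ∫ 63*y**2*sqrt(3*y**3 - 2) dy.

14*(3*y**3 - 2)**(3/2)/3 + C

Let u = 3*y**3 - 2, so du = (9*y**2) dy.
Rewriting, the integral becomes 7·∫ √u du = 7·(2/3)u^(3/2).
Substituting back, u = 3*y**3 - 2.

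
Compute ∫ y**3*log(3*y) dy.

y**4*(log(y) + log(3))/4 - y**4/16 + C

Use integration by parts with u = log(3*y), dv = y**3 dy.
Then du = 1/y dy and v = y**4/4.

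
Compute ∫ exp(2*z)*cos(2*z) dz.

Let I denote the integral. Integrate by parts with u = cos(2*z), dv = exp(2*z) dz, so v = exp(2*z)/2: I = exp(2*z)*cos(2*z)/2 + ∫ exp(2*z)*sin(2*z) dz.
Apply parts again with u = sin(2*z), dv = exp(2*z) dz: ∫ exp(2*z)*sin(2*z) dz = exp(2*z)*sin(2*z)/2 − I. Substituting back brings back I: I = exp(2*z)*sin(2*z)/2 + exp(2*z)*cos(2*z)/2 − I.
Solving for I: (1 + 1)·I equals the remaining terms, so I = (1/2)·(exp(2*z)*sin(2*z)/2 + exp(2*z)*cos(2*z)/2).

exp(2*z)*sin(2*z)/4 + exp(2*z)*cos(2*z)/4 + C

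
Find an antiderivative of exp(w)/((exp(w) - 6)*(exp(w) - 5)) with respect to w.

log(exp(w) - 6) - log(exp(w) - 5) + C

Let u = e^w, du = e^w dw.
The integral becomes ∫ du/((u-6)(u-5)); decompose into partial fractions.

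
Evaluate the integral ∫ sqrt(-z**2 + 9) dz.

z*sqrt(-z**2 + 9)/2 + 9*asin(z/3)/2 + C

Substitute z = 3·sin(θ), so dz = 3·cos(θ) dθ and the radical becomes sqrt(-z**2 + 9) = 3·cos(θ) by the Pythagorean identity.
Integrate the resulting trig expression in θ, then back-substitute θ = asin(z/3), sin(θ) = z/3, cos(θ) = sqrt(-z**2 + 9)/3 (absorbing any constant into C).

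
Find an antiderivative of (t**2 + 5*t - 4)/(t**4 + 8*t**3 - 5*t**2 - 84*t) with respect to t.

log(t)/21 + 2*log(t - 3)/21 - 2*log(t + 4)/21 - log(t + 7)/21 + C

Factor the denominator: t*(t - 3)*(t + 4)*(t + 7).
Partial-fraction decomposition: -1/(21*(t + 7)) - 2/(21*(t + 4)) + 2/(21*(t - 3)) + 1/(21*t).
Integrate each term: A/(t−a) contributes A·log|t−a|.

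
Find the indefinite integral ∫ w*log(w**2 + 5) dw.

w**2*log(w**2 + 5)/2 - w**2/2 + 5*log(w**2 + 5)/2 + C

Let u = w**2 + 5, so du = (2*w) dw.
The integral becomes (1/2)·∫ log(u) du; integrate by parts with u′=log(u), dv′=du.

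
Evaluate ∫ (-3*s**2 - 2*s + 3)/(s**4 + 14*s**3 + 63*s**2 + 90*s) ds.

log(s)/30 + log(s + 3) - 31*log(s + 5)/5 + 31*log(s + 6)/6 + C

Factor the denominator: s*(s + 3)*(s + 5)*(s + 6).
Partial-fraction decomposition: 31/(6*(s + 6)) - 31/(5*(s + 5)) + 1/(s + 3) + 1/(30*s).
Integrate each term: A/(s−a) contributes A·log|s−a|.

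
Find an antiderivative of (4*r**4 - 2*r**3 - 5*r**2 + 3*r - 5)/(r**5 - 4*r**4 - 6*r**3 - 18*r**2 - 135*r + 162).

917*log(r - 6)/405 + log(r - 1)/40 + 319*log(r + 3)/648 + 329*log(r**2 + 9)/540 + 28*atan(r/3)/45 + C

Factor the denominator: (r - 6)*(r - 1)*(r + 3)*(r**2 + 9).
Partial-fraction decomposition: 7*(47*r + 72)/(270*(r**2 + 9)) + 319/(648*(r + 3)) + 1/(40*(r - 1)) + 917/(405*(r - 6)).
Integrate each term; A/(r−a) gives A·log|r−a|; the (Br+D)/(r²+p²) term gives a log and an atan.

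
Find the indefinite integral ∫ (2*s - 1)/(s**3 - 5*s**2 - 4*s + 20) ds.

3*log(s - 5)/7 - log(s - 2)/4 - 5*log(s + 2)/28 + C

Factor the denominator: (s - 5)*(s - 2)*(s + 2).
Partial-fraction decomposition: -5/(28*(s + 2)) - 1/(4*(s - 2)) + 3/(7*(s - 5)).
Integrate each term: A/(s−a) contributes A·log|s−a|.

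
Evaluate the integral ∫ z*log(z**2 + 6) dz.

Let u = z**2 + 6, so du = (2*z) dz.
The integral becomes (1/2)·∫ log(u) du; integrate by parts with u′=log(u), dv′=du.

z**2*log(z**2 + 6)/2 - z**2/2 + 3*log(z**2 + 6) + C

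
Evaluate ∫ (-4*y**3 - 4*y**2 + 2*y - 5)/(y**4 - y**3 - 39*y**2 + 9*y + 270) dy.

-91*log(y - 6)/27 + 143*log(y - 3)/144 + 61*log(y + 3)/108 - 35*log(y + 5)/16 + C

Factor the denominator: (y - 6)*(y - 3)*(y + 3)*(y + 5).
Partial-fraction decomposition: -35/(16*(y + 5)) + 61/(108*(y + 3)) + 143/(144*(y - 3)) - 91/(27*(y - 6)).
Integrate each term: A/(y−a) contributes A·log|y−a|.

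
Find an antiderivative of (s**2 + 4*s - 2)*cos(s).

s**2*sin(s) + 4*s*sin(s) + 2*s*cos(s) - 4*sin(s) + 4*cos(s) + C

Use integration by parts with u = s**2 + 4*s - 2, dv = cos(s) ds, so v = sin(s).
Apply parts 2 times (tabular method): alternate signs, differentiate u down to 0, integrate dv up.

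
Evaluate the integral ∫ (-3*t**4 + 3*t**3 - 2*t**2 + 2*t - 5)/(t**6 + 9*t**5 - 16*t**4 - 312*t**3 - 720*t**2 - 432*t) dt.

Factor the denominator: t*(t - 6)*(t + 1)*(t + 2)*(t + 6)**2.
Partial-fraction decomposition: -197/(960*(t + 6)) - 925/(288*(t + 6)**2) + 89/(256*(t + 2)) - 3/(35*(t + 1)) - 3305/(48384*(t - 6)) + 5/(432*t).
Integrate each term; A/(t−a) gives A·log|t−a|; A/(t−a)² gives −A/(t−a).

5*log(t)/432 - 3305*log(t - 6)/48384 - 3*log(t + 1)/35 + 89*log(t + 2)/256 - 197*log(t + 6)/960 + 925/(288*t + 1728) + C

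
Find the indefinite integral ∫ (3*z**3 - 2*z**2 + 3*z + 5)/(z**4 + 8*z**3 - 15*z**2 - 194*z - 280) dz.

Factor the denominator: (z - 5)*(z + 2)*(z + 4)*(z + 7).
Partial-fraction decomposition: 127/(20*(z + 7)) - 77/(18*(z + 4)) + 33/(70*(z + 2)) + 115/(252*(z - 5)).
Integrate each term: A/(z−a) contributes A·log|z−a|.

115*log(z - 5)/252 + 33*log(z + 2)/70 - 77*log(z + 4)/18 + 127*log(z + 7)/20 + C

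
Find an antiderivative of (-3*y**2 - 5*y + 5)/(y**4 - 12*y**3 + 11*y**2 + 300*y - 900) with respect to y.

1145*log(y - 6)/121 - 19*log(y - 5)/2 + 9*log(y + 5)/242 + 133/(11*y - 66) + C

Factor the denominator: (y - 6)**2*(y - 5)*(y + 5).
Partial-fraction decomposition: 9/(242*(y + 5)) - 19/(2*(y - 5)) + 1145/(121*(y - 6)) - 133/(11*(y - 6)**2).
Integrate each term; A/(y−a) gives A·log|y−a|; A/(y−a)² gives −A/(y−a).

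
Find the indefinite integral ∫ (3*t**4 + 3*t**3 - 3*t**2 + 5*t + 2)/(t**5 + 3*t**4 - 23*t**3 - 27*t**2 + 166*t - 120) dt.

Factor the denominator: (t - 3)*(t - 2)*(t - 1)*(t + 4)*(t + 5).
Partial-fraction decomposition: 701/(168*(t + 5)) - 17/(7*(t + 4)) + 1/(6*(t - 1)) - 12/(7*(t - 2)) + 157/(56*(t - 3)).
Integrate each term: A/(t−a) contributes A·log|t−a|.

157*log(t - 3)/56 - 12*log(t - 2)/7 + log(t - 1)/6 - 17*log(t + 4)/7 + 701*log(t + 5)/168 + C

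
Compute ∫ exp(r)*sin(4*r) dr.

Let I denote the integral. Integrate by parts with u = sin(4*r), dv = exp(r) dr, so v = exp(r): I = exp(r)*sin(4*r) − 4·∫ exp(r)*cos(4*r) dr.
Apply parts again with u = cos(4*r), dv = exp(r) dr: ∫ exp(r)*cos(4*r) dr = exp(r)*cos(4*r) + 4·I. Substituting back brings back I: I = exp(r)*sin(4*r) - 4*exp(r)*cos(4*r) − 16·I.
Solving for I: (1 + 16)·I equals the remaining terms, so I = (1/17)·(exp(r)*sin(4*r) - 4*exp(r)*cos(4*r)).

exp(r)*sin(4*r)/17 - 4*exp(r)*cos(4*r)/17 + C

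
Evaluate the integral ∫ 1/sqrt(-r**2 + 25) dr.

asin(r/5) + C

Substitute r = 5·sin(θ), so dr = 5·cos(θ) dθ and the radical becomes sqrt(-r**2 + 25) = 5·cos(θ) by the Pythagorean identity.
Integrate the resulting trig expression in θ, then back-substitute θ = asin(r/5), sin(θ) = r/5, cos(θ) = sqrt(-r**2 + 25)/5 (absorbing any constant into C).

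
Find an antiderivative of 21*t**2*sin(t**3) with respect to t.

Let u = t**3, so du = (3*t**2) dt.
Rewriting, the integral becomes 7·∫ sin(u) du = 7·-cos(u).
Substituting back, u = t**3.

-7*cos(t**3) + C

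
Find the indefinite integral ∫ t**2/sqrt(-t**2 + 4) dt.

Substitute t = 2·sin(θ), so dt = 2·cos(θ) dθ and the radical becomes sqrt(-t**2 + 4) = 2·cos(θ) by the Pythagorean identity.
Integrate the resulting trig expression in θ, then back-substitute θ = asin(t/2), sin(θ) = t/2, cos(θ) = sqrt(-t**2 + 4)/2 (absorbing any constant into C).

-t*sqrt(-t**2 + 4)/2 + 2*asin(t/2) + C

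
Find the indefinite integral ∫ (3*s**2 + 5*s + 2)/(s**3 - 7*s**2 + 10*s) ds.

Factor the denominator: s*(s - 5)*(s - 2).
Partial-fraction decomposition: -4/(s - 2) + 34/(5*(s - 5)) + 1/(5*s).
Integrate each term: A/(s−a) contributes A·log|s−a|.

log(s)/5 + 34*log(s - 5)/5 - 4*log(s - 2) + C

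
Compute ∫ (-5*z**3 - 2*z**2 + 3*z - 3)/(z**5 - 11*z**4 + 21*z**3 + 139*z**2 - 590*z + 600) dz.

1405*log(z - 5)/324 - 21*log(z - 3)/4 + 5*log(z - 2)/6 + 13*log(z + 4)/162 + 221/(18*z - 90) + C

Factor the denominator: (z - 5)**2*(z - 3)*(z - 2)*(z + 4).
Partial-fraction decomposition: 13/(162*(z + 4)) + 5/(6*(z - 2)) - 21/(4*(z - 3)) + 1405/(324*(z - 5)) - 221/(18*(z - 5)**2).
Integrate each term; A/(z−a) gives A·log|z−a|; A/(z−a)² gives −A/(z−a).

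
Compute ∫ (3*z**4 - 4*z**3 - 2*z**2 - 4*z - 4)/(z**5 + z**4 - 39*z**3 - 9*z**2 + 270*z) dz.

-2*log(z)/135 + 1301*log(z - 5)/880 - 101*log(z - 3)/324 - 341*log(z + 3)/432 + 2350*log(z + 6)/891 + C

Factor the denominator: z*(z - 5)*(z - 3)*(z + 3)*(z + 6).
Partial-fraction decomposition: 2350/(891*(z + 6)) - 341/(432*(z + 3)) - 101/(324*(z - 3)) + 1301/(880*(z - 5)) - 2/(135*z).
Integrate each term: A/(z−a) contributes A·log|z−a|.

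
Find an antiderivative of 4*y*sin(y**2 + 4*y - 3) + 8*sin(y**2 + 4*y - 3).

Let u = y**2 + 4*y - 3, so du = (2*y + 4) dy.
Rewriting, the integral becomes 2·∫ sin(u) du = 2·-cos(u).
Substituting back, u = y**2 + 4*y - 3.

-2*cos(y**2 + 4*y - 3) + C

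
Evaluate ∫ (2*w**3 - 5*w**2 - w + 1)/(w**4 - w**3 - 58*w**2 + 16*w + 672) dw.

145*log(w - 7)/143 - 3*log(w - 4)/16 - 203*log(w + 4)/176 + 121*log(w + 6)/52 + C

Factor the denominator: (w - 7)*(w - 4)*(w + 4)*(w + 6).
Partial-fraction decomposition: 121/(52*(w + 6)) - 203/(176*(w + 4)) - 3/(16*(w - 4)) + 145/(143*(w - 7)).
Integrate each term: A/(w−a) contributes A·log|w−a|.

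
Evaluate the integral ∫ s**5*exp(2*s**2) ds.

Let u = s², du = 2s ds; rewrite as (1/2)∫ u^2·exp(2u) du.
Now integrate by parts 2 times.

(2*s**4 - 2*s**2 + 1)*exp(2*s**2)/8 + C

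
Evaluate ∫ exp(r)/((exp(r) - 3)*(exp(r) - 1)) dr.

Let u = e^r, du = e^r dr.
The integral becomes ∫ du/((u-3)(u-1)); decompose into partial fractions.

log(exp(r) - 3)/2 - log(exp(r) - 1)/2 + C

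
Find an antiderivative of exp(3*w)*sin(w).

3*exp(3*w)*sin(w)/10 - exp(3*w)*cos(w)/10 + C

Let I denote the integral. Integrate by parts with u = sin(w), dv = exp(3*w) dw, so v = exp(3*w)/3: I = exp(3*w)*sin(w)/3 − (1/3)·∫ exp(3*w)*cos(w) dw.
Apply parts again with u = cos(w), dv = exp(3*w) dw: ∫ exp(3*w)*cos(w) dw = exp(3*w)*cos(w)/3 + (1/3)·I. Substituting back brings back I: I = exp(3*w)*sin(w)/3 - exp(3*w)*cos(w)/9 − (1/9)·I.
Solving for I: (1 + 1/9)·I equals the remaining terms, so I = (9/10)·(exp(3*w)*sin(w)/3 - exp(3*w)*cos(w)/9).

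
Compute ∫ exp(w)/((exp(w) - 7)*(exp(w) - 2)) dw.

Let u = e^w, du = e^w dw.
The integral becomes ∫ du/((u-2)(u-7)); decompose into partial fractions.

log(exp(w) - 7)/5 - log(exp(w) - 2)/5 + C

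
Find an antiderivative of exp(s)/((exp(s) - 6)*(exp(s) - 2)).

Let u = e^s, du = e^s ds.
The integral becomes ∫ du/((u-6)(u-2)); decompose into partial fractions.

log(exp(s) - 6)/4 - log(exp(s) - 2)/4 + C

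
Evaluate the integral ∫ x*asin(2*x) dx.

Use integration by parts with u = arcsin(2*x), dv = x dx.
Then du = 2/sqrt(-4*x**2 + 1) dx.

x**2*asin(2*x)/2 + x*sqrt(-4*x**2 + 1)/8 - asin(2*x)/16 + C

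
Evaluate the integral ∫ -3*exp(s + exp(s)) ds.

-3*exp(exp(s)) + C

Let u = exp(s), so du = (exp(s)) ds.
Rewriting, the integral becomes -3·∫ e^u du = -3·e^u.
Substituting back, u = exp(s).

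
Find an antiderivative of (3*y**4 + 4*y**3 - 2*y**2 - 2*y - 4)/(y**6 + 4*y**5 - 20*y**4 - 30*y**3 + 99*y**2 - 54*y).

2*log(y)/27 + 323*log(y - 3)/648 - 529*log(y - 1)/1568 + 119*log(y + 3)/864 - 1480*log(y + 6)/3969 - 1/(56*y - 56) + C

Factor the denominator: y*(y - 3)*(y - 1)**2*(y + 3)*(y + 6).
Partial-fraction decomposition: -1480/(3969*(y + 6)) + 119/(864*(y + 3)) - 529/(1568*(y - 1)) + 1/(56*(y - 1)**2) + 323/(648*(y - 3)) + 2/(27*y).
Integrate each term; A/(y−a) gives A·log|y−a|; A/(y−a)² gives −A/(y−a).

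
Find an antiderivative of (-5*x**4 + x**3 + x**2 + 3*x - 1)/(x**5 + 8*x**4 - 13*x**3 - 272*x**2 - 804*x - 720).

-6211*log(x - 6)/7920 + 91*log(x + 2)/48 - 433*log(x + 3)/18 + 1341*log(x + 4)/20 - 3241*log(x + 5)/66 + C

Factor the denominator: (x - 6)*(x + 2)*(x + 3)*(x + 4)*(x + 5).
Partial-fraction decomposition: -3241/(66*(x + 5)) + 1341/(20*(x + 4)) - 433/(18*(x + 3)) + 91/(48*(x + 2)) - 6211/(7920*(x - 6)).
Integrate each term: A/(x−a) contributes A·log|x−a|.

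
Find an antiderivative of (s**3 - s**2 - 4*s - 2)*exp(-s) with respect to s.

Use integration by parts with u = s**3 - s**2 - 4*s - 2, dv = exp(-s) ds, so v = -exp(-s).
Apply parts 3 times (tabular method): alternate signs, differentiate u down to 0, integrate dv up.

(-s**3 - 2*s**2 + 2)*exp(-s) + C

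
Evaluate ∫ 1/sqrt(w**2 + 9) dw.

Substitute w = 3·tan(θ), so dw = 3·sec(θ)^2 dθ and the radical becomes sqrt(w**2 + 9) = 3·sec(θ) by the Pythagorean identity.
Integrate the resulting trig expression in θ, then back-substitute tan(θ) = w/3, sec(θ) = sqrt(w**2 + 9)/3 (absorbing any constant into C).

log(w + sqrt(w**2 + 9)) + C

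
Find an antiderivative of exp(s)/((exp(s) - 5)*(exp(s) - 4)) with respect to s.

Let u = e^s, du = e^s ds.
The integral becomes ∫ du/((u-5)(u-4)); decompose into partial fractions.

log(exp(s) - 5) - log(exp(s) - 4) + C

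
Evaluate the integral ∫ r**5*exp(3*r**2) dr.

Let u = r², du = 2r dr; rewrite as (1/2)∫ u^2·exp(3u) du.
Now integrate by parts 2 times.

(9*r**4 - 6*r**2 + 2)*exp(3*r**2)/54 + C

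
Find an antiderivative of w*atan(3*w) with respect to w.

w**2*atan(3*w)/2 - w/6 + atan(3*w)/18 + C

Use integration by parts with u = arctan(3*w), dv = w dw.
Then du = 3/(9*w**2 + 1) dw.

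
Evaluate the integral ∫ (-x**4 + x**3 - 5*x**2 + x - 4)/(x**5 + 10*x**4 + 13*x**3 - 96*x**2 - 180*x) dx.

Factor the denominator: x*(x - 3)*(x + 2)*(x + 5)*(x + 6).
Partial-fraction decomposition: -851/(108*(x + 6)) + 221/(30*(x + 5)) - 5/(12*(x + 2)) - 5/(54*(x - 3)) + 1/(45*x).
Integrate each term: A/(x−a) contributes A·log|x−a|.

log(x)/45 - 5*log(x - 3)/54 - 5*log(x + 2)/12 + 221*log(x + 5)/30 - 851*log(x + 6)/108 + C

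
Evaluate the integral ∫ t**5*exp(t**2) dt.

(t**4 - 2*t**2 + 2)*exp(t**2)/2 + C

Let u = t², du = 2t dt; rewrite as (1/2)∫ u^2·exp(1u) du.
Now integrate by parts 2 times.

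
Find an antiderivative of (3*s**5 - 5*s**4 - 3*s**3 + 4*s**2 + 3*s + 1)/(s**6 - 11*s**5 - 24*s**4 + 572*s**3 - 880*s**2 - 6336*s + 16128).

Factor the denominator: (s - 7)*(s - 6)*(s - 4)**2*(s + 4)*(s + 6).
Partial-fraction decomposition: 29033/(31200*(s + 6)) - 4107/(14080*(s + 4)) + 138847/(19200*(s - 4)) + 559/(160*(s - 4)**2) - 16363/(480*(s - 6)) + 12535/(429*(s - 7)).
Integrate each term; A/(s−a) gives A·log|s−a|; A/(s−a)² gives −A/(s−a).

12535*log(s - 7)/429 - 16363*log(s - 6)/480 + 138847*log(s - 4)/19200 - 4107*log(s + 4)/14080 + 29033*log(s + 6)/31200 - 559/(160*s - 640) + C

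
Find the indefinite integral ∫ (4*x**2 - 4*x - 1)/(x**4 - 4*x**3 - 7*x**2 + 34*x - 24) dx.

47*log(x - 4)/42 - 7*log(x - 2)/10 - log(x - 1)/12 - 47*log(x + 3)/140 + C

Factor the denominator: (x - 4)*(x - 2)*(x - 1)*(x + 3).
Partial-fraction decomposition: -47/(140*(x + 3)) - 1/(12*(x - 1)) - 7/(10*(x - 2)) + 47/(42*(x - 4)).
Integrate each term: A/(x−a) contributes A·log|x−a|.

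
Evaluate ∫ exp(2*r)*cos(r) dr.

Let I denote the integral. Integrate by parts with u = cos(r), dv = exp(2*r) dr, so v = exp(2*r)/2: I = exp(2*r)*cos(r)/2 + (1/2)·∫ exp(2*r)*sin(r) dr.
Apply parts again with u = sin(r), dv = exp(2*r) dr: ∫ exp(2*r)*sin(r) dr = exp(2*r)*sin(r)/2 − (1/2)·I. Substituting back brings back I: I = exp(2*r)*sin(r)/4 + exp(2*r)*cos(r)/2 − (1/4)·I.
Solving for I: (1 + 1/4)·I equals the remaining terms, so I = (4/5)·(exp(2*r)*sin(r)/4 + exp(2*r)*cos(r)/2).

exp(2*r)*sin(r)/5 + 2*exp(2*r)*cos(r)/5 + C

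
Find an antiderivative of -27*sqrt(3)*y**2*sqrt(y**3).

Let u = 3*y**3, so du = (9*y**2) dy.
Rewriting, the integral becomes -3·∫ √u du = -3·(2/3)u^(3/2).
Substituting back, u = 3*y**3.

-6*sqrt(3)*(y**3)**(3/2) + C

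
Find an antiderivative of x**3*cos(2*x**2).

Let u = x², du = 2x dx; rewrite as (1/2)∫ u^1·cos(2u) du.
Now integrate by parts 1 time.

x**2*sin(2*x**2)/4 + cos(2*x**2)/8 + C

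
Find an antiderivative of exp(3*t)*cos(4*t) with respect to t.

4*exp(3*t)*sin(4*t)/25 + 3*exp(3*t)*cos(4*t)/25 + C

Let I denote the integral. Integrate by parts with u = cos(4*t), dv = exp(3*t) dt, so v = exp(3*t)/3: I = exp(3*t)*cos(4*t)/3 + (4/3)·∫ exp(3*t)*sin(4*t) dt.
Apply parts again with u = sin(4*t), dv = exp(3*t) dt: ∫ exp(3*t)*sin(4*t) dt = exp(3*t)*sin(4*t)/3 − (4/3)·I. Substituting back brings back I: I = 4*exp(3*t)*sin(4*t)/9 + exp(3*t)*cos(4*t)/3 − (16/9)·I.
Solving for I: (1 + 16/9)·I equals the remaining terms, so I = (9/25)·(4*exp(3*t)*sin(4*t)/9 + exp(3*t)*cos(4*t)/3).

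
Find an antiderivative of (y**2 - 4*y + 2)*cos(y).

y**2*sin(y) - 4*y*sin(y) + 2*y*cos(y) - 4*cos(y) + C

Use integration by parts with u = y**2 - 4*y + 2, dv = cos(y) dy, so v = sin(y).
Apply parts 2 times (tabular method): alternate signs, differentiate u down to 0, integrate dv up.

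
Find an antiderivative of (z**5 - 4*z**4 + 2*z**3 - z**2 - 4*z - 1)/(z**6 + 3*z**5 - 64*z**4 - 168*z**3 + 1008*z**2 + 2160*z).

Factor the denominator: z*(z - 6)*(z - 5)*(z + 2)*(z + 6)**2.
Partial-fraction decomposition: 49255/(69696*(z + 6)) - 13405/(3168*(z + 6)**2) + 109/(1792*(z + 2)) - 829/(4235*(z - 5)) + 2963/(6912*(z - 6)) - 1/(2160*z).
Integrate each term; A/(z−a) gives A·log|z−a|; A/(z−a)² gives −A/(z−a).

-log(z)/2160 + 2963*log(z - 6)/6912 - 829*log(z - 5)/4235 + 109*log(z + 2)/1792 + 49255*log(z + 6)/69696 + 13405/(3168*z + 19008) + C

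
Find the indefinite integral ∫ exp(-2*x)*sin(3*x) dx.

-2*exp(-2*x)*sin(3*x)/13 - 3*exp(-2*x)*cos(3*x)/13 + C

Let I denote the integral. Integrate by parts with u = sin(3*x), dv = exp(-2*x) dx, so v = -exp(-2*x)/2: I = -exp(-2*x)*sin(3*x)/2 + (3/2)·∫ exp(-2*x)*cos(3*x) dx.
Apply parts again with u = cos(3*x), dv = exp(-2*x) dx: ∫ exp(-2*x)*cos(3*x) dx = -exp(-2*x)*cos(3*x)/2 − (3/2)·I. Substituting back brings back I: I = -exp(-2*x)*sin(3*x)/2 - 3*exp(-2*x)*cos(3*x)/4 − (9/4)·I.
Solving for I: (1 + 9/4)·I equals the remaining terms, so I = (4/13)·(-exp(-2*x)*sin(3*x)/2 - 3*exp(-2*x)*cos(3*x)/4).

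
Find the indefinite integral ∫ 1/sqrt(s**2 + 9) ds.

Substitute s = 3·tan(θ), so ds = 3·sec(θ)^2 dθ and the radical becomes sqrt(s**2 + 9) = 3·sec(θ) by the Pythagorean identity.
Integrate the resulting trig expression in θ, then back-substitute tan(θ) = s/3, sec(θ) = sqrt(s**2 + 9)/3 (absorbing any constant into C).

log(s + sqrt(s**2 + 9)) + C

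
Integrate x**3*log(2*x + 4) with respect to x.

Use integration by parts with u = log(2*x + 4), dv = x**3 dx.
Then du = 2/(2*x + 4) dx and v = x**4/4.

x**4*log(2*x + 4)/4 - x**4/16 + x**3/6 - x**2/2 + 2*x - 4*log(x + 2) + C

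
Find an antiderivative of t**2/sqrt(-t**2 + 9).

Substitute t = 3·sin(θ), so dt = 3·cos(θ) dθ and the radical becomes sqrt(-t**2 + 9) = 3·cos(θ) by the Pythagorean identity.
Integrate the resulting trig expression in θ, then back-substitute θ = asin(t/3), sin(θ) = t/3, cos(θ) = sqrt(-t**2 + 9)/3 (absorbing any constant into C).

-t*sqrt(-t**2 + 9)/2 + 9*asin(t/3)/2 + C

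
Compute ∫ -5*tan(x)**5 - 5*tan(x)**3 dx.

-5*tan(x)**4/4 + C

Let u = tan(x), so du = (tan(x)**2 + 1) dx.
Rewriting, the integral becomes -5·∫ u^3 du = -5·u^4/4.
Substituting back, u = tan(x).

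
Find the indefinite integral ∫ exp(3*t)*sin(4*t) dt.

Let I denote the integral. Integrate by parts with u = sin(4*t), dv = exp(3*t) dt, so v = exp(3*t)/3: I = exp(3*t)*sin(4*t)/3 − (4/3)·∫ exp(3*t)*cos(4*t) dt.
Apply parts again with u = cos(4*t), dv = exp(3*t) dt: ∫ exp(3*t)*cos(4*t) dt = exp(3*t)*cos(4*t)/3 + (4/3)·I. Substituting back brings back I: I = exp(3*t)*sin(4*t)/3 - 4*exp(3*t)*cos(4*t)/9 − (16/9)·I.
Solving for I: (1 + 16/9)·I equals the remaining terms, so I = (9/25)·(exp(3*t)*sin(4*t)/3 - 4*exp(3*t)*cos(4*t)/9).

3*exp(3*t)*sin(4*t)/25 - 4*exp(3*t)*cos(4*t)/25 + C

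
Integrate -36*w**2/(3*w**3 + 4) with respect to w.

Let u = 3*w**3 + 4, so du = (9*w**2) dw.
Rewriting, the integral becomes -4·∫ 1/u du = -4·log(u).
Substituting back, u = 3*w**3 + 4.

-4*log(3*w**3 + 4) + C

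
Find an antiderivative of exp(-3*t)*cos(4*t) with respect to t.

4*exp(-3*t)*sin(4*t)/25 - 3*exp(-3*t)*cos(4*t)/25 + C

Let I denote the integral. Integrate by parts with u = cos(4*t), dv = exp(-3*t) dt, so v = -exp(-3*t)/3: I = -exp(-3*t)*cos(4*t)/3 − (4/3)·∫ exp(-3*t)*sin(4*t) dt.
Apply parts again with u = sin(4*t), dv = exp(-3*t) dt: ∫ exp(-3*t)*sin(4*t) dt = -exp(-3*t)*sin(4*t)/3 + (4/3)·I. Substituting back brings back I: I = 4*exp(-3*t)*sin(4*t)/9 - exp(-3*t)*cos(4*t)/3 − (16/9)·I.
Solving for I: (1 + 16/9)·I equals the remaining terms, so I = (9/25)·(4*exp(-3*t)*sin(4*t)/9 - exp(-3*t)*cos(4*t)/3).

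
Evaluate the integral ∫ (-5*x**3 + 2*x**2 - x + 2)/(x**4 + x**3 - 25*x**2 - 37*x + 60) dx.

Factor the denominator: (x - 5)*(x - 1)*(x + 3)*(x + 4).
Partial-fraction decomposition: -358/(45*(x + 4)) + 79/(16*(x + 3)) + 1/(40*(x - 1)) - 289/(144*(x - 5)).
Integrate each term: A/(x−a) contributes A·log|x−a|.

-289*log(x - 5)/144 + log(x - 1)/40 + 79*log(x + 3)/16 - 358*log(x + 4)/45 + C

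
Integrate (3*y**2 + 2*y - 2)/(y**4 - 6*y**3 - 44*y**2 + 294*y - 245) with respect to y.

53*log(y - 7)/56 - 83*log(y - 5)/96 + log(y - 1)/64 - 131*log(y + 7)/1344 + C

Factor the denominator: (y - 7)*(y - 5)*(y - 1)*(y + 7).
Partial-fraction decomposition: -131/(1344*(y + 7)) + 1/(64*(y - 1)) - 83/(96*(y - 5)) + 53/(56*(y - 7)).
Integrate each term: A/(y−a) contributes A·log|y−a|.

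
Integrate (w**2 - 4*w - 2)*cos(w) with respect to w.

w**2*sin(w) - 4*w*sin(w) + 2*w*cos(w) - 4*sin(w) - 4*cos(w) + C

Use integration by parts with u = w**2 - 4*w - 2, dv = cos(w) dw, so v = sin(w).
Apply parts 2 times (tabular method): alternate signs, differentiate u down to 0, integrate dv up.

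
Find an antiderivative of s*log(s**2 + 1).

Let u = s**2 + 1, so du = (2*s) ds.
The integral becomes (1/2)·∫ log(u) du; integrate by parts with u′=log(u), dv′=du.

s**2*log(s**2 + 1)/2 - s**2/2 + log(s**2 + 1)/2 + C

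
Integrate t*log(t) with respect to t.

Use integration by parts with u = log(t), dv = t dt.
Then du = 1/t dt and v = t**2/2.

t**2*log(t)/2 - t**2/4 + C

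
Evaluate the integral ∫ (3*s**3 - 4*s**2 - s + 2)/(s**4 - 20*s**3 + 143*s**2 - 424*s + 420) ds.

Factor the denominator: (s - 7)*(s - 6)*(s - 5)*(s - 2).
Partial-fraction decomposition: -2/(15*(s - 2)) + 136/(3*(s - 5)) - 125/(s - 6) + 414/(5*(s - 7)).
Integrate each term: A/(s−a) contributes A·log|s−a|.

414*log(s - 7)/5 - 125*log(s - 6) + 136*log(s - 5)/3 - 2*log(s - 2)/15 + C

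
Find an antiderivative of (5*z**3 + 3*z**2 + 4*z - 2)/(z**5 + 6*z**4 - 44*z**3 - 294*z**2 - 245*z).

2*log(z)/245 + 59*log(z - 7)/294 - log(z + 1)/24 + 143*log(z + 5)/120 - 799*log(z + 7)/588 + C

Factor the denominator: z*(z - 7)*(z + 1)*(z + 5)*(z + 7).
Partial-fraction decomposition: -799/(588*(z + 7)) + 143/(120*(z + 5)) - 1/(24*(z + 1)) + 59/(294*(z - 7)) + 2/(245*z).
Integrate each term: A/(z−a) contributes A·log|z−a|.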